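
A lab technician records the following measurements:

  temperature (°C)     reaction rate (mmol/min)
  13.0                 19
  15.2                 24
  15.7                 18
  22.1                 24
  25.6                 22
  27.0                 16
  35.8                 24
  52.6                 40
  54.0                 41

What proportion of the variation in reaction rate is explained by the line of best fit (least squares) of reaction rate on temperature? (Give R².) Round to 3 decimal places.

n = 9, Σx = 261, Σy = 228, Σxy = 7597.2, Σx² = 9483.7, Σy² = 6434
Sxx = Σx² − (Σx)²/n = 9483.7 − 7569 = 1914.7
Sxy = Σxy − (Σx)(Σy)/n = 7597.2 − 6612 = 985.2
Syy = Σy² − (Σy)²/n = 6434 − 5776 = 658
R² = Sxy²/(Sxx·Syy) = (985.2)²/(1914.7·658) = 0.770410

0.770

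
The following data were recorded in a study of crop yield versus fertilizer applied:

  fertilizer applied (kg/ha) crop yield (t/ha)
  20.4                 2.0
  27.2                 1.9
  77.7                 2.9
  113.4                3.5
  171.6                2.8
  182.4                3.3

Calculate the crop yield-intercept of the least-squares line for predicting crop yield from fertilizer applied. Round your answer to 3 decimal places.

n = 6, Σx = 592.7, Σy = 16.4, Σxy = 1797.11, Σx² = 82769.17
Sxx = Σx² − (Σx)²/n = 82769.17 − 58548.881667 = 24220.288333
Sxy = Σxy − (Σx)(Σy)/n = 1797.11 − 1620.046667 = 177.063333
b = Sxy/Sxx = 177.063333/24220.288333 = 0.007311
a = ȳ − b·x̄ = 2.733333 − 0.007311·98.783333 = 2.011174

2.011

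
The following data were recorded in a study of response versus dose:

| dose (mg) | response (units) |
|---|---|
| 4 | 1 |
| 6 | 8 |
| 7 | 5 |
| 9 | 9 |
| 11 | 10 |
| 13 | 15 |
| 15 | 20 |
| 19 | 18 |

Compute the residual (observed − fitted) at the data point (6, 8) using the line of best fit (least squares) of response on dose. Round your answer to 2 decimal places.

n = 8, Σx = 84, Σy = 86, Σxy = 1115, Σx² = 1058
Sxx = Σx² − (Σx)²/n = 1058 − 882 = 176
Sxy = Σxy − (Σx)(Σy)/n = 1115 − 903 = 212
b = Sxy/Sxx = 212/176 = 1.204545
a = ȳ − b·x̄ = 10.75 − 1.204545·10.5 = -1.897727
ŷ(6) = -1.897727 + 1.204545·6 = 5.329545
residual = y − ŷ = 8 − 5.329545 = 2.670455

2.67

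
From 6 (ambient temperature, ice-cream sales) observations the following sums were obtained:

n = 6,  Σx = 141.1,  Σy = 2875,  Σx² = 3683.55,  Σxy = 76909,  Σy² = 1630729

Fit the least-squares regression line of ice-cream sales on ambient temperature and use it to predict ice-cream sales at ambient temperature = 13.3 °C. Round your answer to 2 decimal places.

219.14

Sxx = Σx² − (Σx)²/n = 3683.55 − 3318.201667 = 365.348333
Sxy = Σxy − (Σx)(Σy)/n = 76909 − 67610.416667 = 9298.583333
b = Sxy/Sxx = 9298.583333/365.348333 = 25.451282
a = ȳ − b·x̄ = 479.166667 − 25.451282·23.516667 = -119.362640
ŷ(13.3) = a + b·13.3 = -119.362640 + 25.451282·13.3 = 219.139406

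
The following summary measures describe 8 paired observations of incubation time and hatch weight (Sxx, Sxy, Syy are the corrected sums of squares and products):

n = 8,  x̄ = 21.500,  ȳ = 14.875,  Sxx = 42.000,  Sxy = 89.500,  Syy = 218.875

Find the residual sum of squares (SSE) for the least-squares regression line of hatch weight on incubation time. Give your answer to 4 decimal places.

28.1548

b = Sxy/Sxx = 89.5/42 = 2.130952
SSE = Syy − b·Sxy = 218.875 − 2.130952·89.5 = 28.154762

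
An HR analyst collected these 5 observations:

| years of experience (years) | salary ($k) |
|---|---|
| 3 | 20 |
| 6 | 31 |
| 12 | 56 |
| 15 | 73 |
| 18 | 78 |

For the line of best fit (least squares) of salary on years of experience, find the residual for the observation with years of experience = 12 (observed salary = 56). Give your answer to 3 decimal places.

-0.488

n = 5, Σx = 54, Σy = 258, Σxy = 3417, Σx² = 738
Sxx = Σx² − (Σx)²/n = 738 − 583.2 = 154.8
Sxy = Σxy − (Σx)(Σy)/n = 3417 − 2786.4 = 630.6
b = Sxy/Sxx = 630.6/154.8 = 4.073643
a = ȳ − b·x̄ = 51.6 − 4.073643·10.8 = 7.604651
ŷ(12) = 7.604651 + 4.073643·12 = 56.488372
residual = y − ŷ = 56 − 56.488372 = -0.488372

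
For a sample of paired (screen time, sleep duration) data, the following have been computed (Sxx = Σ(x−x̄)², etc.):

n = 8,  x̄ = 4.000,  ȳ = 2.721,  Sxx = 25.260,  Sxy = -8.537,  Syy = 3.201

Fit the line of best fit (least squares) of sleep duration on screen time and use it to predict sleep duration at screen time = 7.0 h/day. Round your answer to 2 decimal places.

b = Sxy/Sxx = -8.537/25.26 = -0.337965
a = ȳ − b·x̄ = 2.721 − (-0.337965)·4 = 4.072861
ŷ(7.0) = a + b·7.0 = 4.072861 + (-0.337965)·7 = 1.707105

1.71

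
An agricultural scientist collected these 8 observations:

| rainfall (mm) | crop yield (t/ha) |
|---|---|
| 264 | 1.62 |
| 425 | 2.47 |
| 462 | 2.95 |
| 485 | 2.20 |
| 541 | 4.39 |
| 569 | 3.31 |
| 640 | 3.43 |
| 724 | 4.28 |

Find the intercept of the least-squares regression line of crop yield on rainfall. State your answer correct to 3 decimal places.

n = 8, Σx = 4110, Σy = 24.65, Σxy = 13459.63, Σx² = 2249208
Sxx = Σx² − (Σx)²/n = 2249208 − 2111512.5 = 137695.5
Sxy = Σxy − (Σx)(Σy)/n = 13459.63 − 12663.9375 = 795.6925
b = Sxy/Sxx = 795.6925/137695.5 = 0.005779
a = ȳ − b·x̄ = 3.08125 − 0.005779·513.75 = 0.112475

0.112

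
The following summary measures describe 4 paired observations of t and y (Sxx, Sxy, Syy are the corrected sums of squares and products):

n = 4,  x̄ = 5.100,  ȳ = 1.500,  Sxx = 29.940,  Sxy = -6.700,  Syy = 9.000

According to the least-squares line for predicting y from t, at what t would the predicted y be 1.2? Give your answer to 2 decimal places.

b = Sxy/Sxx = -6.7/29.94 = -0.223781
a = ȳ − b·x̄ = 1.5 − (-0.223781)·5.1 = 2.641283
Set a + b·x = 1.2: x = (1.2 − 2.641283) / (-0.223781) = 6.440597

6.44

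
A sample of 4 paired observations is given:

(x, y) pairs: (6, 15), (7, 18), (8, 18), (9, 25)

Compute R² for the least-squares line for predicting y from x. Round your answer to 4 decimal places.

0.8333

n = 4, Σx = 30, Σy = 76, Σxy = 585, Σx² = 230, Σy² = 1498
Sxx = Σx² − (Σx)²/n = 230 − 225 = 5
Sxy = Σxy − (Σx)(Σy)/n = 585 − 570 = 15
Syy = Σy² − (Σy)²/n = 1498 − 1444 = 54
R² = Sxy²/(Sxx·Syy) = (15)²/(5·54) = 0.833333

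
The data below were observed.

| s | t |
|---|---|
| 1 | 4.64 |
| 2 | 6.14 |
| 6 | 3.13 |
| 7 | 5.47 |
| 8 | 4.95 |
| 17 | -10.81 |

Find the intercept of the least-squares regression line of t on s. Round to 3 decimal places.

9.075

n = 6, Σx = 41, Σy = 13.52, Σxy = -70.18, Σx² = 443
Sxx = Σx² − (Σx)²/n = 443 − 280.166667 = 162.833333
Sxy = Σxy − (Σx)(Σy)/n = -70.18 − 92.386667 = -162.566667
b = Sxy/Sxx = -162.566667/162.833333 = -0.998362
a = ȳ − b·x̄ = 2.253333 − (-0.998362)·6.833333 = 9.075476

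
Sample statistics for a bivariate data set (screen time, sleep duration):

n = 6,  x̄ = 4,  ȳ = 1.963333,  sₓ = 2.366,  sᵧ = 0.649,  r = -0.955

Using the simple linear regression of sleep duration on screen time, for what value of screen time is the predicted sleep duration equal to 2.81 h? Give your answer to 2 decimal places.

0.77

b = r · sᵧ/sₓ = -0.955 · 0.649/2.366 = -0.261959
a = ȳ − b·x̄ = 1.963333 − (-0.261959)·4 = 3.011169
Set a + b·x = 2.81: x = (2.81 − 3.011169) / (-0.261959) = 0.767941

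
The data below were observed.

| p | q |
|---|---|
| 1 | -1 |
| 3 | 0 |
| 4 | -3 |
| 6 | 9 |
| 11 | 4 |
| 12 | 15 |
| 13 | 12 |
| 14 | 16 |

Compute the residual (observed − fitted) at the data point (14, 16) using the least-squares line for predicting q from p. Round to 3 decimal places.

n = 8, Σx = 64, Σy = 52, Σxy = 645, Σx² = 692
Sxx = Σx² − (Σx)²/n = 692 − 512 = 180
Sxy = Σxy − (Σx)(Σy)/n = 645 − 416 = 229
b = Sxy/Sxx = 229/180 = 1.272222
a = ȳ − b·x̄ = 6.5 − 1.272222·8 = -3.677778
ŷ(14) = -3.677778 + 1.272222·14 = 14.133333
residual = y − ŷ = 16 − 14.133333 = 1.866667

1.867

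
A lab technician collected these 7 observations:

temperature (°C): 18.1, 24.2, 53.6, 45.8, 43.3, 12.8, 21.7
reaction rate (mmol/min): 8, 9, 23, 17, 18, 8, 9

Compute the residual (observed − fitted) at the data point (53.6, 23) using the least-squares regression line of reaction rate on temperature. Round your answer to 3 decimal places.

n = 7, Σx = 219.5, Σy = 92, Σxy = 3451.1, Σx² = 8393.47
Sxx = Σx² − (Σx)²/n = 8393.47 − 6882.892857 = 1510.577143
Sxy = Σxy − (Σx)(Σy)/n = 3451.1 − 2884.857143 = 566.242857
b = Sxy/Sxx = 566.242857/1510.577143 = 0.374852
a = ȳ − b·x̄ = 13.142857 − 0.374852·31.357143 = 1.388570
ŷ(53.6) = 1.388570 + 0.374852·53.6 = 21.480637
residual = y − ŷ = 23 − 21.480637 = 1.519363

1.519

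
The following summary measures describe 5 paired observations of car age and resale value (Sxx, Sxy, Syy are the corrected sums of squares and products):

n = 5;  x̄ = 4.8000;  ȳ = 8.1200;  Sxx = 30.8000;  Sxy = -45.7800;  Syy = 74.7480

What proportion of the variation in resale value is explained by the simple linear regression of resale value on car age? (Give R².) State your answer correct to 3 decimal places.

0.910

R² = Sxy²/(Sxx·Syy) = (-45.78)²/(30.8·74.748) = 0.910335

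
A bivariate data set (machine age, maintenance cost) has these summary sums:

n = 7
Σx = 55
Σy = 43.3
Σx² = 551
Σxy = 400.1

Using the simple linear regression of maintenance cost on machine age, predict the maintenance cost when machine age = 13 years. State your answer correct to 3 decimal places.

8.777

Sxx = Σx² − (Σx)²/n = 551 − 432.142857 = 118.857143
Sxy = Σxy − (Σx)(Σy)/n = 400.1 − 340.214286 = 59.885714
b = Sxy/Sxx = 59.885714/118.857143 = 0.503846
a = ȳ − b·x̄ = 6.185714 − 0.503846·7.857143 = 2.226923
ŷ(13) = a + b·13 = 2.226923 + 0.503846·13 = 8.776923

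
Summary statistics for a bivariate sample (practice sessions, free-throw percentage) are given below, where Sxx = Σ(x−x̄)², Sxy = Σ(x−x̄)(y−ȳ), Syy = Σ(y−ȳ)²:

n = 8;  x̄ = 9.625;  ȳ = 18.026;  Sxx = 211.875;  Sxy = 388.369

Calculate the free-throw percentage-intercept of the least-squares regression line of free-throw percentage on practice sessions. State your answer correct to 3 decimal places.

b = Sxy/Sxx = 388.369/211.875 = 1.833010
a = ȳ − b·x̄ = 18.026 − 1.833010·9.625 = 0.383278

0.383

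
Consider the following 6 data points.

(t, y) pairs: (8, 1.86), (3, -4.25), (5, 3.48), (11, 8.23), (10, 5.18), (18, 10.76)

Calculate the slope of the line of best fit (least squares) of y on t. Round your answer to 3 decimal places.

n = 6, Σx = 55, Σy = 25.26, Σxy = 355.54, Σx² = 643
Sxx = Σx² − (Σx)²/n = 643 − 504.166667 = 138.833333
Sxy = Σxy − (Σx)(Σy)/n = 355.54 − 231.55 = 123.99
b = Sxy/Sxx = 123.99/138.833333 = 0.893085

0.893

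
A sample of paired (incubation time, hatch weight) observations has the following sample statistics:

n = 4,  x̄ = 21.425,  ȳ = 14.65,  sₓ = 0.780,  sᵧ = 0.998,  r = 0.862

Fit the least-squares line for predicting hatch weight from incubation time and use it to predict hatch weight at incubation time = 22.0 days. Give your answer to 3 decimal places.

15.284

b = r · sᵧ/sₓ = 0.862 · 0.998/0.78 = 1.102918
a = ȳ − b·x̄ = 14.65 − 1.102918·21.425 = -8.980017
ŷ(22.0) = a + b·22.0 = -8.980017 + 1.102918·22 = 15.284178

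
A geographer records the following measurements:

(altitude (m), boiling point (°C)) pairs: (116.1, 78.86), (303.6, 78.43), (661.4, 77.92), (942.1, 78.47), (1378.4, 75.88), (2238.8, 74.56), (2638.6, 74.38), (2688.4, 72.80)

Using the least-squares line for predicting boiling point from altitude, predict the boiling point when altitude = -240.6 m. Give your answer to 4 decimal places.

79.8784

n = 8, Σx = 10967.4, Σy = 611.3, Σxy = 821922.377, Σx² = 22532571.06
Sxx = Σx² − (Σx)²/n = 22532571.06 − 15035482.845 = 7497088.215
Sxy = Σxy − (Σx)(Σy)/n = 821922.377 − 838046.4525 = -16124.0755
b = Sxy/Sxx = -16124.0755/7497088.215 = -0.002151
a = ȳ − b·x̄ = 76.4125 − (-0.002151)·1370.925 = 79.360964
ŷ(-240.6) = a + b·-240.6 = 79.360964 + (-0.002151)·(-240.6) = 79.878426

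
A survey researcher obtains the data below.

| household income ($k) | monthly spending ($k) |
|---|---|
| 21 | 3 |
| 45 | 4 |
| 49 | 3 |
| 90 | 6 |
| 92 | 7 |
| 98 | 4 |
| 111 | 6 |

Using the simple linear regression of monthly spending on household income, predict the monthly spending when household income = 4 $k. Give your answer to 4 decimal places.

n = 7, Σx = 506, Σy = 33, Σxy = 2632, Σx² = 43356
Sxx = Σx² − (Σx)²/n = 43356 − 36576.571429 = 6779.428571
Sxy = Σxy − (Σx)(Σy)/n = 2632 − 2385.428571 = 246.571429
b = Sxy/Sxx = 246.571429/6779.428571 = 0.036371
a = ȳ − b·x̄ = 4.714286 − 0.036371·72.285714 = 2.085216
ŷ(4) = a + b·4 = 2.085216 + 0.036371·4 = 2.230698

2.2307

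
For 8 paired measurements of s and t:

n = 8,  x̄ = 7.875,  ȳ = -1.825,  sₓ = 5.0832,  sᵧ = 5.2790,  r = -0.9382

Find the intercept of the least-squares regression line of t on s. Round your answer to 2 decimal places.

b = r · sᵧ/sₓ = -0.9382 · 5.279/5.0832 = -0.974339
a = ȳ − b·x̄ = -1.825 − (-0.974339)·7.875 = 5.847916

5.85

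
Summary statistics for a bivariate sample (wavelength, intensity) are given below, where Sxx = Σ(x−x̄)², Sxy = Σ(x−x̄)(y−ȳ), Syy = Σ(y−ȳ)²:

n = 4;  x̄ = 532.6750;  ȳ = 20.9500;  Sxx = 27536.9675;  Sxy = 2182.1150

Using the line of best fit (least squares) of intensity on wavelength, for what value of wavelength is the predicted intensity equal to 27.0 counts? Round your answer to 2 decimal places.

609.02

b = Sxy/Sxx = 2182.115/27536.9675 = 0.079243
a = ȳ − b·x̄ = 20.95 − 0.079243·532.675 = -21.260825
Set a + b·x = 27.0: x = (27.0 − (-21.260825)) / 0.079243 = 609.022330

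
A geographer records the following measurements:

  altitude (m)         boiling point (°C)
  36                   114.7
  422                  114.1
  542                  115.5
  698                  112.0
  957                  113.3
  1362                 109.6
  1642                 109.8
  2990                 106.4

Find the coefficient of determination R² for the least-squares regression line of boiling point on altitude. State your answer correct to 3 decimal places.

0.874

n = 8, Σx = 8649, Σy = 895.4, Σxy = 949187.3, Σx² = 15367505, Σy² = 100285.2
Sxx = Σx² − (Σx)²/n = 15367505 − 9350650.125 = 6016854.875
Sxy = Σxy − (Σx)(Σy)/n = 949187.3 − 968039.325 = -18852.025
Syy = Σy² − (Σy)²/n = 100285.2 − 100217.645 = 67.555
R² = Sxy²/(Sxx·Syy) = (-18852.025)²/(6016854.875·67.555) = 0.874357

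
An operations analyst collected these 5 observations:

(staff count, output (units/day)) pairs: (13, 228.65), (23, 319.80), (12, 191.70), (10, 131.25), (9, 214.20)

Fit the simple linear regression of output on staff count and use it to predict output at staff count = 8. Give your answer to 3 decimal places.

n = 5, Σx = 67, Σy = 1085.6, Σxy = 15868.55, Σx² = 1023
Sxx = Σx² − (Σx)²/n = 1023 − 897.8 = 125.2
Sxy = Σxy − (Σx)(Σy)/n = 15868.55 − 14547.04 = 1321.51
b = Sxy/Sxx = 1321.51/125.2 = 10.555192
a = ȳ − b·x̄ = 217.12 − 10.555192·13.4 = 75.680431
ŷ(8) = a + b·8 = 75.680431 + 10.555192·8 = 160.121965

160.122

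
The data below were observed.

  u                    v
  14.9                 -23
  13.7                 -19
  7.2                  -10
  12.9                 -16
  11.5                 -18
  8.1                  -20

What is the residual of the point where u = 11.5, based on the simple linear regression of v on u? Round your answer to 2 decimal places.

n = 6, Σx = 68.3, Σy = -106, Σxy = -1250.4, Σx² = 825.81
Sxx = Σx² − (Σx)²/n = 825.81 − 777.481667 = 48.328333
Sxy = Σxy − (Σx)(Σy)/n = -1250.4 − (-1206.633333) = -43.766667
b = Sxy/Sxx = -43.766667/48.328333 = -0.905611
a = ȳ − b·x̄ = -17.666667 − (-0.905611)·11.383333 = -7.357796
ŷ(11.5) = -7.357796 + (-0.905611)·11.5 = -17.772321
residual = y − ŷ = -18 − (-17.772321) = -0.227679

-0.23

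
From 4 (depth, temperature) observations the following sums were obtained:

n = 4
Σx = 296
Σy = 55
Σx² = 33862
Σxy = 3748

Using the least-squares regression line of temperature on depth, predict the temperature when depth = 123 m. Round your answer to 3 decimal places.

Sxx = Σx² − (Σx)²/n = 33862 − 21904 = 11958
Sxy = Σxy − (Σx)(Σy)/n = 3748 − 4070 = -322
b = Sxy/Sxx = -322/11958 = -0.026928
a = ȳ − b·x̄ = 13.75 − (-0.026928)·74 = 15.742641
ŷ(123) = a + b·123 = 15.742641 + (-0.026928)·123 = 12.430549

12.431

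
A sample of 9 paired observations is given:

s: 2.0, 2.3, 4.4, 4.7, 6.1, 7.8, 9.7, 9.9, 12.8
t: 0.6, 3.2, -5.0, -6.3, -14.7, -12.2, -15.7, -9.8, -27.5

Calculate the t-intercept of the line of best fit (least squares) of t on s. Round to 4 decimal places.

5.5078

n = 9, Σx = 59.7, Σy = -87.4, Σxy = -829.19, Σx² = 504.73
Sxx = Σx² − (Σx)²/n = 504.73 − 396.01 = 108.72
Sxy = Σxy − (Σx)(Σy)/n = -829.19 − (-579.753333) = -249.436667
b = Sxy/Sxx = -249.436667/108.72 = -2.294303
a = ȳ − b·x̄ = -9.711111 − (-2.294303)·6.633333 = 5.507768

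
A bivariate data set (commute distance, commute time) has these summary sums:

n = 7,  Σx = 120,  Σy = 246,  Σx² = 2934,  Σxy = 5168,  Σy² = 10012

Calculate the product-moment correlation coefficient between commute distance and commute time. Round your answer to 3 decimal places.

Sxx = Σx² − (Σx)²/n = 2934 − 2057.142857 = 876.857143
Sxy = Σxy − (Σx)(Σy)/n = 5168 − 4217.142857 = 950.857143
Syy = Σy² − (Σy)²/n = 10012 − 8645.142857 = 1366.857143
r = Sxy/√(Sxx·Syy) = 950.857143/√(1198538.448980) = 950.857143/1094.777808 = 0.868539

0.869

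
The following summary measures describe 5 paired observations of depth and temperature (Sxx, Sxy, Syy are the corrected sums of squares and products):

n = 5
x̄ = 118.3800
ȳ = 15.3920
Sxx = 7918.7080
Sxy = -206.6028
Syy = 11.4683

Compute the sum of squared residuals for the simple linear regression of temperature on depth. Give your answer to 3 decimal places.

b = Sxy/Sxx = -206.6028/7918.708 = -0.026090
SSE = Syy − b·Sxy = 11.4683 − (-0.026090)·(-206.6028) = 6.077936

6.078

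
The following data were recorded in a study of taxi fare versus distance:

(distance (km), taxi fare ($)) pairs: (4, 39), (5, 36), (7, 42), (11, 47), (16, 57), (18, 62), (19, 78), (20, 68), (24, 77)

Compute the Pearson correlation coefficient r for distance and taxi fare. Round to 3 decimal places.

0.958

n = 9, Σx = 124, Σy = 506, Σxy = 7865, Σx² = 2128, Σy² = 30520
Sxx = Σx² − (Σx)²/n = 2128 − 1708.444444 = 419.555556
Sxy = Σxy − (Σx)(Σy)/n = 7865 − 6971.555556 = 893.444444
Syy = Σy² − (Σy)²/n = 30520 − 28448.444444 = 2071.555556
r = Sxy/√(Sxx·Syy) = 893.444444/√(869132.641975) = 893.444444/932.272837 = 0.958351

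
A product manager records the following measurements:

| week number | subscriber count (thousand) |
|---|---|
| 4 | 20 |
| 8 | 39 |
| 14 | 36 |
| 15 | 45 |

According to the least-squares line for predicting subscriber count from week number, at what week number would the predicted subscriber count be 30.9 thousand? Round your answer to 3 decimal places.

7.816

n = 4, Σx = 41, Σy = 140, Σxy = 1571, Σx² = 501
Sxx = Σx² − (Σx)²/n = 501 − 420.25 = 80.75
Sxy = Σxy − (Σx)(Σy)/n = 1571 − 1435 = 136
b = Sxy/Sxx = 136/80.75 = 1.684211
a = ȳ − b·x̄ = 35 − 1.684211·10.25 = 17.736842
Set a + b·x = 30.9: x = (30.9 − 17.736842) / 1.684211 = 7.815625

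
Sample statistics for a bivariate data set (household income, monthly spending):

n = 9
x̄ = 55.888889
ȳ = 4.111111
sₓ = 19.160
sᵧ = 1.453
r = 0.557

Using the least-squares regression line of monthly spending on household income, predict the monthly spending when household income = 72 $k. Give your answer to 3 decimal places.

b = r · sᵧ/sₓ = 0.557 · 1.453/19.16 = 0.042240
a = ȳ − b·x̄ = 4.111111 − 0.042240·55.888889 = 1.750357
ŷ(72) = a + b·72 = 1.750357 + 0.042240·72 = 4.791647

4.792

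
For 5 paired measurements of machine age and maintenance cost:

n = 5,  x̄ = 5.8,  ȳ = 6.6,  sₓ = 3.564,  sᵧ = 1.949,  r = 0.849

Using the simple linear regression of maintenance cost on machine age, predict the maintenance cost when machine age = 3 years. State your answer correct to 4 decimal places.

5.3000

b = r · sᵧ/sₓ = 0.849 · 1.949/3.564 = 0.464282
a = ȳ − b·x̄ = 6.6 − 0.464282·5.8 = 3.907164
ŷ(3) = a + b·3 = 3.907164 + 0.464282·3 = 5.300010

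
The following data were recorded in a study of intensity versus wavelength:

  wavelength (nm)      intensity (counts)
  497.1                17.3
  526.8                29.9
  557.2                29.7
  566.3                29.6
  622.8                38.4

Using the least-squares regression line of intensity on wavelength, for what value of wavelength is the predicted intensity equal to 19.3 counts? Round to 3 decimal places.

n = 5, Σx = 2770.2, Σy = 144.9, Σxy = 81577.99, Σx² = 1543674.02
Sxx = Σx² − (Σx)²/n = 1543674.02 − 1534801.608 = 8872.412
Sxy = Σxy − (Σx)(Σy)/n = 81577.99 − 80280.396 = 1297.594
b = Sxy/Sxx = 1297.594/8872.412 = 0.146250
a = ȳ − b·x̄ = 28.98 − 0.146250·554.04 = -52.048584
Set a + b·x = 19.3: x = (19.3 − (-52.048584)) / 0.146250 = 487.852157

487.852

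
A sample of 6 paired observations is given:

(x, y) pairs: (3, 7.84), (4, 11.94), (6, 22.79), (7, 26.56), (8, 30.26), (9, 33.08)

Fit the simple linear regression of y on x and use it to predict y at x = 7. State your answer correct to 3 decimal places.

25.707

n = 6, Σx = 37, Σy = 132.47, Σxy = 933.74, Σx² = 255
Sxx = Σx² − (Σx)²/n = 255 − 228.166667 = 26.833333
Sxy = Σxy − (Σx)(Σy)/n = 933.74 − 816.898333 = 116.841667
b = Sxy/Sxx = 116.841667/26.833333 = 4.354348
a = ȳ − b·x̄ = 22.078333 − 4.354348·6.166667 = -4.773478
ŷ(7) = a + b·7 = -4.773478 + 4.354348·7 = 25.706957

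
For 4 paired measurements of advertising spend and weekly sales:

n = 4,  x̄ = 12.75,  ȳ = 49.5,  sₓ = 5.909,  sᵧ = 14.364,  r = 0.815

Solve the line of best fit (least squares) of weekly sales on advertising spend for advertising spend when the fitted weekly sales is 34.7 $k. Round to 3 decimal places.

b = r · sᵧ/sₓ = 0.815 · 14.364/5.909 = 1.981158
a = ȳ − b·x̄ = 49.5 − 1.981158·12.75 = 24.240241
Set a + b·x = 34.7: x = (34.7 − 24.240241) / 1.981158 = 5.279620

5.280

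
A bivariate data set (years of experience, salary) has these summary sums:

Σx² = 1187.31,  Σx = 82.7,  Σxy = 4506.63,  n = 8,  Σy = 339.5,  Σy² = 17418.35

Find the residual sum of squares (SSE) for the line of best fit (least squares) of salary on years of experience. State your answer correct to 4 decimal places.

Sxx = Σx² − (Σx)²/n = 1187.31 − 854.91125 = 332.39875
Sxy = Σxy − (Σx)(Σy)/n = 4506.63 − 3509.58125 = 997.04875
Syy = Σy² − (Σy)²/n = 17418.35 − 14407.53125 = 3010.81875
b = Sxy/Sxx = 997.04875/332.39875 = 2.999556
SSE = Syy − b·Sxy = 3010.81875 − 2.999556·997.04875 = 20.114935

20.1149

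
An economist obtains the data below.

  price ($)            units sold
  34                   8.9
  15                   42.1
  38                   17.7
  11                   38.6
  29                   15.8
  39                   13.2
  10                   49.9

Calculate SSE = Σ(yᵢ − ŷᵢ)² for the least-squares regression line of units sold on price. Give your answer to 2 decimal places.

203.23

n = 7, Σx = 176, Σy = 186.2, Σxy = 3503.3, Σx² = 5408, Σy² = 6568.76
Sxx = Σx² − (Σx)²/n = 5408 − 4425.142857 = 982.857143
Sxy = Σxy − (Σx)(Σy)/n = 3503.3 − 4681.6 = -1178.3
Syy = Σy² − (Σy)²/n = 6568.76 − 4952.92 = 1615.84
b = Sxy/Sxx = -1178.3/982.857143 = -1.198852
SSE = Syy − b·Sxy = 1615.84 − (-1.198852)·(-1178.3) = 203.232990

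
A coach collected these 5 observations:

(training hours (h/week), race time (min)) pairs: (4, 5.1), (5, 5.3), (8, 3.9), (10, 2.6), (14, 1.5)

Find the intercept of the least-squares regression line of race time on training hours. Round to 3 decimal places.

n = 5, Σx = 41, Σy = 18.4, Σxy = 125.1, Σx² = 401
Sxx = Σx² − (Σx)²/n = 401 − 336.2 = 64.8
Sxy = Σxy − (Σx)(Σy)/n = 125.1 − 150.88 = -25.78
b = Sxy/Sxx = -25.78/64.8 = -0.397840
a = ȳ − b·x̄ = 3.68 − (-0.397840)·8.2 = 6.942284

6.942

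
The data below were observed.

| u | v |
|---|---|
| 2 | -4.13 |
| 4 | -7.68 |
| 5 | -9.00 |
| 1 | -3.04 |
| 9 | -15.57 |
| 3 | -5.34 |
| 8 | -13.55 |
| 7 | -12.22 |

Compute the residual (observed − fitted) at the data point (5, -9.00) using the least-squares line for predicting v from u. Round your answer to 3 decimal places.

n = 8, Σx = 39, Σy = -70.53, Σxy = -437.11, Σx² = 249
Sxx = Σx² − (Σx)²/n = 249 − 190.125 = 58.875
Sxy = Σxy − (Σx)(Σy)/n = -437.11 − (-343.83375) = -93.27625
b = Sxy/Sxx = -93.27625/58.875 = -1.584310
a = ȳ − b·x̄ = -8.81625 − (-1.584310)·4.875 = -1.092739
ŷ(5) = -1.092739 + (-1.584310)·5 = -9.014289
residual = y − ŷ = -9.00 − (-9.014289) = 0.014289

0.014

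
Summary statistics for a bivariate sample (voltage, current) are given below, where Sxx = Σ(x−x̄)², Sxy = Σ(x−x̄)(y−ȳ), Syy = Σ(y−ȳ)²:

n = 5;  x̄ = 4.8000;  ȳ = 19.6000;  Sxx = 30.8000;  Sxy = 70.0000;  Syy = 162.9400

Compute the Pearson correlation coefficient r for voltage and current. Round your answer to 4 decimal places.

0.9881

r = Sxy/√(Sxx·Syy) = 70/√(5018.552) = 70/70.841739 = 0.988118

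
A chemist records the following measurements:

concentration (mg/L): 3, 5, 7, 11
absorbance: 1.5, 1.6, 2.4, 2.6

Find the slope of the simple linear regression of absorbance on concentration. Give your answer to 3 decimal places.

n = 4, Σx = 26, Σy = 8.1, Σxy = 57.9, Σx² = 204
Sxx = Σx² − (Σx)²/n = 204 − 169 = 35
Sxy = Σxy − (Σx)(Σy)/n = 57.9 − 52.65 = 5.25
b = Sxy/Sxx = 5.25/35 = 0.15

0.150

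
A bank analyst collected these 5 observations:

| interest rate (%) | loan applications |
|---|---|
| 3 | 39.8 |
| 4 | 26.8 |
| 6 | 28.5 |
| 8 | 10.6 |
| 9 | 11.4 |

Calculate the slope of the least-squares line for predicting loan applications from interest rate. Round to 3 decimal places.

n = 5, Σx = 30, Σy = 117.1, Σxy = 585, Σx² = 206
Sxx = Σx² − (Σx)²/n = 206 − 180 = 26
Sxy = Σxy − (Σx)(Σy)/n = 585 − 702.6 = -117.6
b = Sxy/Sxx = -117.6/26 = -4.523077

-4.523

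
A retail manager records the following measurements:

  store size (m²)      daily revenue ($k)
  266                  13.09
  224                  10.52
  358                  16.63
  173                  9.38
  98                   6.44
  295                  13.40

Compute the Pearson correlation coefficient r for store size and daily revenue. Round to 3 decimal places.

n = 6, Σx = 1414, Σy = 69.46, Σxy = 17998.82, Σx² = 375654, Σy² = 867.5934
Sxx = Σx² − (Σx)²/n = 375654 − 333232.666667 = 42421.333333
Sxy = Σxy − (Σx)(Σy)/n = 17998.82 − 16369.406667 = 1629.413333
Syy = Σy² − (Σy)²/n = 867.5934 − 804.115267 = 63.478133
r = Sxy/√(Sxx·Syy) = 1629.413333/√(2692827.053511) = 1629.413333/1640.983563 = 0.992949

0.993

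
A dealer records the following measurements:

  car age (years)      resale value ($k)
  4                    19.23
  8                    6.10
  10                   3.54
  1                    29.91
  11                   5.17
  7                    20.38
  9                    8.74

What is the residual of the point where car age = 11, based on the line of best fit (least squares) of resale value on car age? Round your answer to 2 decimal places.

n = 7, Σx = 50, Σy = 93.07, Σxy = 469.22, Σx² = 432
Sxx = Σx² − (Σx)²/n = 432 − 357.142857 = 74.857143
Sxy = Σxy − (Σx)(Σy)/n = 469.22 − 664.785714 = -195.565714
b = Sxy/Sxx = -195.565714/74.857143 = -2.612519
a = ȳ − b·x̄ = 13.295714 − (-2.612519)·7.142857 = 31.956565
ŷ(11) = 31.956565 + (-2.612519)·11 = 3.218855
residual = y − ŷ = 5.17 − 3.218855 = 1.951145

1.95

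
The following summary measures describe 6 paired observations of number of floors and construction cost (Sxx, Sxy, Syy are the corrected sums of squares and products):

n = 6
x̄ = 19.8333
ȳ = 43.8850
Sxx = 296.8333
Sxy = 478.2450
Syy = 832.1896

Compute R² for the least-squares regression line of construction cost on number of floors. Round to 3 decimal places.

0.926

R² = Sxy²/(Sxx·Syy) = (478.245)²/(296.8333·832.1896) = 0.925904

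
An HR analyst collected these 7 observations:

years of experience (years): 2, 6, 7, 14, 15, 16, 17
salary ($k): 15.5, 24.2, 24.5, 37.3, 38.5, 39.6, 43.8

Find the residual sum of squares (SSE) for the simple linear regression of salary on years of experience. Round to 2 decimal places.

n = 7, Σx = 77, Σy = 223.4, Σxy = 2825.6, Σx² = 1055, Σy² = 7786.28
Sxx = Σx² − (Σx)²/n = 1055 − 847 = 208
Sxy = Σxy − (Σx)(Σy)/n = 2825.6 − 2457.4 = 368.2
Syy = Σy² − (Σy)²/n = 7786.28 − 7129.651429 = 656.628571
b = Sxy/Sxx = 368.2/208 = 1.770192
SSE = Syy − b·Sxy = 656.628571 − 1.770192·368.2 = 4.843764

4.84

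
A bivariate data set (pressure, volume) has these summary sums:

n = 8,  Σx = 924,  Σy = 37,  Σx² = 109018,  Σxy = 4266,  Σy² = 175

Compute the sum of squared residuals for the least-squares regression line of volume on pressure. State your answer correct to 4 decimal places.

Sxx = Σx² − (Σx)²/n = 109018 − 106722 = 2296
Sxy = Σxy − (Σx)(Σy)/n = 4266 − 4273.5 = -7.5
Syy = Σy² − (Σy)²/n = 175 − 171.125 = 3.875
b = Sxy/Sxx = -7.5/2296 = -0.003267
SSE = Syy − b·Sxy = 3.875 − (-0.003267)·(-7.5) = 3.850501

3.8505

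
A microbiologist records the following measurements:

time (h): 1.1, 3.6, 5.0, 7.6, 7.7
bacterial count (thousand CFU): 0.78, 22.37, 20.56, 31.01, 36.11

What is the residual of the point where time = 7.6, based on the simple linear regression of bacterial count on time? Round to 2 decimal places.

n = 5, Σx = 25, Σy = 110.83, Σxy = 697.913, Σx² = 156.22
Sxx = Σx² − (Σx)²/n = 156.22 − 125 = 31.22
Sxy = Σxy − (Σx)(Σy)/n = 697.913 − 554.15 = 143.763
b = Sxy/Sxx = 143.763/31.22 = 4.604837
a = ȳ − b·x̄ = 22.166 − 4.604837·5 = -0.858183
ŷ(7.6) = -0.858183 + 4.604837·7.6 = 34.138575
residual = y − ŷ = 31.01 − 34.138575 = -3.128575

-3.13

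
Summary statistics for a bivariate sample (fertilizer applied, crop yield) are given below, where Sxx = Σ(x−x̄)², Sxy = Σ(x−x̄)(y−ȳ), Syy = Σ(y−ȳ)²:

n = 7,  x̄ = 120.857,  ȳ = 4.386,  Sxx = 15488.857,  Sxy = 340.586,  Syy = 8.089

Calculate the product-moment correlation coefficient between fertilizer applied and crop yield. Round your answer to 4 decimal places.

r = Sxy/√(Sxx·Syy) = 340.586/√(125289.364273) = 340.586/353.962377 = 0.962210

0.9622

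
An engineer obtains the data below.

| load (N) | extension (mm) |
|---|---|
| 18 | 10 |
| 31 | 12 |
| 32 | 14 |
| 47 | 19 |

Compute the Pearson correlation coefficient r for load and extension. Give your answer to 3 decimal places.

0.968

n = 4, Σx = 128, Σy = 55, Σxy = 1893, Σx² = 4518, Σy² = 801
Sxx = Σx² − (Σx)²/n = 4518 − 4096 = 422
Sxy = Σxy − (Σx)(Σy)/n = 1893 − 1760 = 133
Syy = Σy² − (Σy)²/n = 801 − 756.25 = 44.75
r = Sxy/√(Sxx·Syy) = 133/√(18884.5) = 133/137.420886 = 0.967830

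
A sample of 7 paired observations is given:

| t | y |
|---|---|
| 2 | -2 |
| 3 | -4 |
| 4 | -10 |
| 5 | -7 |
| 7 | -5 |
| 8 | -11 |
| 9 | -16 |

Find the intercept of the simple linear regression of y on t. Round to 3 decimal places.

-0.123

n = 7, Σx = 38, Σy = -55, Σxy = -358, Σx² = 248
Sxx = Σx² − (Σx)²/n = 248 − 206.285714 = 41.714286
Sxy = Σxy − (Σx)(Σy)/n = -358 − (-298.571429) = -59.428571
b = Sxy/Sxx = -59.428571/41.714286 = -1.424658
a = ȳ − b·x̄ = -7.857143 − (-1.424658)·5.428571 = -0.123288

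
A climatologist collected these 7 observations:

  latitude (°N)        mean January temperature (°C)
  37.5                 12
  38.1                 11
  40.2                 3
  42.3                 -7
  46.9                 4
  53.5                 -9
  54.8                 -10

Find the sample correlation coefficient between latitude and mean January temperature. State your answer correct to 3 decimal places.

n = 7, Σx = 313.3, Σy = 4, Σxy = -148.3, Σx² = 14328.09, Σy² = 520
Sxx = Σx² − (Σx)²/n = 14328.09 − 14022.412857 = 305.677143
Sxy = Σxy − (Σx)(Σy)/n = -148.3 − 179.028571 = -327.328571
Syy = Σy² − (Σy)²/n = 520 − 2.285714 = 517.714286
r = Sxy/√(Sxx·Syy) = -327.328571/√(158253.423673) = -327.328571/397.810789 = -0.822825

-0.823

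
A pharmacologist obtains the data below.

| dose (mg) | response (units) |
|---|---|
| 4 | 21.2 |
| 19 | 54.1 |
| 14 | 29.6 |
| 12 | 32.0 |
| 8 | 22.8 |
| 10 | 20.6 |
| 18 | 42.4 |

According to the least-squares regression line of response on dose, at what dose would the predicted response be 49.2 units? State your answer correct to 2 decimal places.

20.53

n = 7, Σx = 85, Σy = 222.7, Σxy = 3062.7, Σx² = 1205
Sxx = Σx² − (Σx)²/n = 1205 − 1032.142857 = 172.857143
Sxy = Σxy − (Σx)(Σy)/n = 3062.7 − 2704.214286 = 358.485714
b = Sxy/Sxx = 358.485714/172.857143 = 2.073884
a = ȳ − b·x̄ = 31.814286 − 2.073884·12.142857 = 6.631405
Set a + b·x = 49.2: x = (49.2 − 6.631405) / 2.073884 = 20.526022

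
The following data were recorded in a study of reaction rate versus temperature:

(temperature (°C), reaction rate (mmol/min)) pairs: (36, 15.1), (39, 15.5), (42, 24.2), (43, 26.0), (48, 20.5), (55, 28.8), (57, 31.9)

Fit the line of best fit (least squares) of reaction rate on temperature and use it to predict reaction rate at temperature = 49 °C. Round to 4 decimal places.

25.4211

n = 7, Σx = 320, Σy = 162, Σxy = 7668.8, Σx² = 15008
Sxx = Σx² − (Σx)²/n = 15008 − 14628.571429 = 379.428571
Sxy = Σxy − (Σx)(Σy)/n = 7668.8 − 7405.714286 = 263.085714
b = Sxy/Sxx = 263.085714/379.428571 = 0.693373
a = ȳ − b·x̄ = 23.142857 − 0.693373·45.714286 = -8.554217
ŷ(49) = a + b·49 = -8.554217 + 0.693373·49 = 25.421084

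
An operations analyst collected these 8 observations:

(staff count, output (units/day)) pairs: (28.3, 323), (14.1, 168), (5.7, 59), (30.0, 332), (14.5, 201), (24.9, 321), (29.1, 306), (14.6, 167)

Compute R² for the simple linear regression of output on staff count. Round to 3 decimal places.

n = 8, Σx = 161.2, Σy = 1877, Σxy = 44056.2, Σx² = 3822.42, Σy² = 511225
Sxx = Σx² − (Σx)²/n = 3822.42 − 3248.18 = 574.24
Sxy = Σxy − (Σx)(Σy)/n = 44056.2 − 37821.55 = 6234.65
Syy = Σy² − (Σy)²/n = 511225 − 440391.125 = 70833.875
R² = Sxy²/(Sxx·Syy) = (6234.65)²/(574.24·70833.875) = 0.955630

0.956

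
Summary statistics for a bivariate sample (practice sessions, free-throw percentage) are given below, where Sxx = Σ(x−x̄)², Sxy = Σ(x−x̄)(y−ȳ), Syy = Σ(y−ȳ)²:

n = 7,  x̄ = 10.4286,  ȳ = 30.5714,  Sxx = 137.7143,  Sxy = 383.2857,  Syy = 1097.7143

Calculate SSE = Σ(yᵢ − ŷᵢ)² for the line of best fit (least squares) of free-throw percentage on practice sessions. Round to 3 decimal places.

30.956

b = Sxy/Sxx = 383.2857/137.7143 = 2.783195
SSE = Syy − b·Sxy = 1097.7143 − 2.783195·383.2857 = 30.955599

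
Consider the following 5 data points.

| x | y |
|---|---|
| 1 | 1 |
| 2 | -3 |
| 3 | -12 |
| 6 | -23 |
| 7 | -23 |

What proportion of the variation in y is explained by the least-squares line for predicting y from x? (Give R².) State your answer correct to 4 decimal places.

n = 5, Σx = 19, Σy = -60, Σxy = -340, Σx² = 99, Σy² = 1212
Sxx = Σx² − (Σx)²/n = 99 − 72.2 = 26.8
Sxy = Σxy − (Σx)(Σy)/n = -340 − (-228) = -112
Syy = Σy² − (Σy)²/n = 1212 − 720 = 492
R² = Sxy²/(Sxx·Syy) = (-112)²/(26.8·492) = 0.951341

0.9513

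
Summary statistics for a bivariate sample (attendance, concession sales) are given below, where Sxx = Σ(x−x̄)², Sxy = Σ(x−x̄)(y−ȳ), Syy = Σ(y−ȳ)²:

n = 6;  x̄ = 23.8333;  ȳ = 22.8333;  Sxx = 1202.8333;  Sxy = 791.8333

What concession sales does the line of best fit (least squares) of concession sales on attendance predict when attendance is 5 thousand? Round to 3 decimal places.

10.435

b = Sxy/Sxx = 791.8333/1202.8333 = 0.658307
a = ȳ − b·x̄ = 22.8333 − 0.658307·23.8333 = 7.143677
ŷ(5) = a + b·5 = 7.143677 + 0.658307·5 = 10.435211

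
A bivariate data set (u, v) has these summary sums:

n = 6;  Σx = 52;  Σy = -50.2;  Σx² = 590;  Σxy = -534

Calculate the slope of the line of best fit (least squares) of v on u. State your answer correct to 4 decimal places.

Sxx = Σx² − (Σx)²/n = 590 − 450.666667 = 139.333333
Sxy = Σxy − (Σx)(Σy)/n = -534 − (-435.066667) = -98.933333
b = Sxy/Sxx = -98.933333/139.333333 = -0.710048

-0.7100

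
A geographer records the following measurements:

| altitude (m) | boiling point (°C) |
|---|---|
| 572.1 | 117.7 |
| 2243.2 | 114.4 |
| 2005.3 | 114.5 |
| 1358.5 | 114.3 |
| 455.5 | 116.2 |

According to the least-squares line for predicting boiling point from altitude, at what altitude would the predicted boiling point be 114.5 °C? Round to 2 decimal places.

n = 5, Σx = 6634.6, Σy = 577.1, Σxy = 761770.75, Σx² = 11433475.24
Sxx = Σx² − (Σx)²/n = 11433475.24 − 8803583.432 = 2629891.808
Sxy = Σxy − (Σx)(Σy)/n = 761770.75 − 765765.532 = -3994.782
b = Sxy/Sxx = -3994.782/2629891.808 = -0.001519
a = ȳ − b·x̄ = 115.42 − (-0.001519)·1326.92 = 117.435580
Set a + b·x = 114.5: x = (114.5 − 117.435580) / (-0.001519) = 1932.585206

1932.59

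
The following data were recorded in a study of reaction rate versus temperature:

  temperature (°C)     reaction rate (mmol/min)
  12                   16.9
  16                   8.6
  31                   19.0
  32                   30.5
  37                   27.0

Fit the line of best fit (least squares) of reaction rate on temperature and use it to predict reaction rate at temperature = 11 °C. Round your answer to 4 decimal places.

n = 5, Σx = 128, Σy = 102, Σxy = 2904.4, Σx² = 3754
Sxx = Σx² − (Σx)²/n = 3754 − 3276.8 = 477.2
Sxy = Σxy − (Σx)(Σy)/n = 2904.4 − 2611.2 = 293.2
b = Sxy/Sxx = 293.2/477.2 = 0.614417
a = ȳ − b·x̄ = 20.4 − 0.614417·25.6 = 4.670914
ŷ(11) = a + b·11 = 4.670914 + 0.614417·11 = 11.429505

11.4295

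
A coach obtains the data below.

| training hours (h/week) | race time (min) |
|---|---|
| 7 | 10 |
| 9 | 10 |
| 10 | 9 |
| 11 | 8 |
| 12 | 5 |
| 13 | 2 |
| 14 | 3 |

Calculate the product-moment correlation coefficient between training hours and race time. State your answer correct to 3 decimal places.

n = 7, Σx = 76, Σy = 47, Σxy = 466, Σx² = 860, Σy² = 383
Sxx = Σx² − (Σx)²/n = 860 − 825.142857 = 34.857143
Sxy = Σxy − (Σx)(Σy)/n = 466 − 510.285714 = -44.285714
Syy = Σy² − (Σy)²/n = 383 − 315.571429 = 67.428571
r = Sxy/√(Sxx·Syy) = -44.285714/√(2350.367347) = -44.285714/48.480587 = -0.913473

-0.913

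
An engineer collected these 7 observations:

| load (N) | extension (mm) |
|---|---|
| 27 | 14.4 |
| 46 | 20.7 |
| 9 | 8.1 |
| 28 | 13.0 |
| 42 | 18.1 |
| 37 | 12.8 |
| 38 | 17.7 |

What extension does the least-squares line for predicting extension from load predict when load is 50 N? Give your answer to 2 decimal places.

20.40

n = 7, Σx = 227, Σy = 104.8, Σxy = 3684.3, Σx² = 8287
Sxx = Σx² − (Σx)²/n = 8287 − 7361.285714 = 925.714286
Sxy = Σxy − (Σx)(Σy)/n = 3684.3 − 3398.514286 = 285.785714
b = Sxy/Sxx = 285.785714/925.714286 = 0.308719
a = ȳ − b·x̄ = 14.971429 − 0.308719·32.428571 = 4.960108
ŷ(50) = a + b·50 = 4.960108 + 0.308719·50 = 20.396065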